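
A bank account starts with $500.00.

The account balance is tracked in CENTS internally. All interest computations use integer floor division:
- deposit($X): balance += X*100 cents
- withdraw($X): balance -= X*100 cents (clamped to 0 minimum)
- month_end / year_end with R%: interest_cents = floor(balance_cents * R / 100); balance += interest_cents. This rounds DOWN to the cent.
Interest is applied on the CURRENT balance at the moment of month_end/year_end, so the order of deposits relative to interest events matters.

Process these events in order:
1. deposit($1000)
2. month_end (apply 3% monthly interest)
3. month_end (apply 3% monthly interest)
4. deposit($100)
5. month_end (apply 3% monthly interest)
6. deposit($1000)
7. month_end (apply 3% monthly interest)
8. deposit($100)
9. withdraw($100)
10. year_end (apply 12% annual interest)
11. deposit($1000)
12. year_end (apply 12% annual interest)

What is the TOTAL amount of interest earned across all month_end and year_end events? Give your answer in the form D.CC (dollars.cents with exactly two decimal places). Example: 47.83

After 1 (deposit($1000)): balance=$1500.00 total_interest=$0.00
After 2 (month_end (apply 3% monthly interest)): balance=$1545.00 total_interest=$45.00
After 3 (month_end (apply 3% monthly interest)): balance=$1591.35 total_interest=$91.35
After 4 (deposit($100)): balance=$1691.35 total_interest=$91.35
After 5 (month_end (apply 3% monthly interest)): balance=$1742.09 total_interest=$142.09
After 6 (deposit($1000)): balance=$2742.09 total_interest=$142.09
After 7 (month_end (apply 3% monthly interest)): balance=$2824.35 total_interest=$224.35
After 8 (deposit($100)): balance=$2924.35 total_interest=$224.35
After 9 (withdraw($100)): balance=$2824.35 total_interest=$224.35
After 10 (year_end (apply 12% annual interest)): balance=$3163.27 total_interest=$563.27
After 11 (deposit($1000)): balance=$4163.27 total_interest=$563.27
After 12 (year_end (apply 12% annual interest)): balance=$4662.86 total_interest=$1062.86

Answer: 1062.86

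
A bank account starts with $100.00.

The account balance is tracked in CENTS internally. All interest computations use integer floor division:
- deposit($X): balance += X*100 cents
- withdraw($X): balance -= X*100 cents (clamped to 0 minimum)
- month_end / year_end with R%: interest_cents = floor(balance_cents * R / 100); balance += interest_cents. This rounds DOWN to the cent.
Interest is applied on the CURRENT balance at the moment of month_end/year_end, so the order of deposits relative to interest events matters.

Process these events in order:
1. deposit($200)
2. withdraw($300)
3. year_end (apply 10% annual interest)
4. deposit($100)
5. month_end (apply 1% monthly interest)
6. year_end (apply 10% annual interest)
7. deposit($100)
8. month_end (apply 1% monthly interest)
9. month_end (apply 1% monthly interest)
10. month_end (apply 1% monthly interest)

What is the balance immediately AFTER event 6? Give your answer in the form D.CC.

Answer: 111.10

Derivation:
After 1 (deposit($200)): balance=$300.00 total_interest=$0.00
After 2 (withdraw($300)): balance=$0.00 total_interest=$0.00
After 3 (year_end (apply 10% annual interest)): balance=$0.00 total_interest=$0.00
After 4 (deposit($100)): balance=$100.00 total_interest=$0.00
After 5 (month_end (apply 1% monthly interest)): balance=$101.00 total_interest=$1.00
After 6 (year_end (apply 10% annual interest)): balance=$111.10 total_interest=$11.10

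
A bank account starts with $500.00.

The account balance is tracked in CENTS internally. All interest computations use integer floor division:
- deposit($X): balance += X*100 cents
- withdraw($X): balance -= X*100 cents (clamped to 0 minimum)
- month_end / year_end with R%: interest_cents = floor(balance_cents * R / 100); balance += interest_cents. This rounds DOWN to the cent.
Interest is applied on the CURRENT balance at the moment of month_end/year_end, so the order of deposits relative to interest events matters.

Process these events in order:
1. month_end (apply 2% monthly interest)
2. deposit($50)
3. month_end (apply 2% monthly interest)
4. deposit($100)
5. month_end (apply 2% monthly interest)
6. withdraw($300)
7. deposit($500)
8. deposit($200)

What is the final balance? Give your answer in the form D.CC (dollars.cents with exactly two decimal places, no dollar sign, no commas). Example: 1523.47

Answer: 1084.62

Derivation:
After 1 (month_end (apply 2% monthly interest)): balance=$510.00 total_interest=$10.00
After 2 (deposit($50)): balance=$560.00 total_interest=$10.00
After 3 (month_end (apply 2% monthly interest)): balance=$571.20 total_interest=$21.20
After 4 (deposit($100)): balance=$671.20 total_interest=$21.20
After 5 (month_end (apply 2% monthly interest)): balance=$684.62 total_interest=$34.62
After 6 (withdraw($300)): balance=$384.62 total_interest=$34.62
After 7 (deposit($500)): balance=$884.62 total_interest=$34.62
After 8 (deposit($200)): balance=$1084.62 total_interest=$34.62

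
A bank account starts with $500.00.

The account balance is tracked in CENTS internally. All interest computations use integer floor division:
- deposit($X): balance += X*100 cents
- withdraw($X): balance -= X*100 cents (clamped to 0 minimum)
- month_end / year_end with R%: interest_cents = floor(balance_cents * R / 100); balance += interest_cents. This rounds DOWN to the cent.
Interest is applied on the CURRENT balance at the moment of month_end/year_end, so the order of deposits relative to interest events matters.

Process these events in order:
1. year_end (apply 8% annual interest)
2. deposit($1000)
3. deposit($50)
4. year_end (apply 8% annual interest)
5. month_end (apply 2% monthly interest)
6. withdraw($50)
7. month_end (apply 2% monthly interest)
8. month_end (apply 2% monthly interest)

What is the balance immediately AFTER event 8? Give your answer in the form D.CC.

Answer: 1770.28

Derivation:
After 1 (year_end (apply 8% annual interest)): balance=$540.00 total_interest=$40.00
After 2 (deposit($1000)): balance=$1540.00 total_interest=$40.00
After 3 (deposit($50)): balance=$1590.00 total_interest=$40.00
After 4 (year_end (apply 8% annual interest)): balance=$1717.20 total_interest=$167.20
After 5 (month_end (apply 2% monthly interest)): balance=$1751.54 total_interest=$201.54
After 6 (withdraw($50)): balance=$1701.54 total_interest=$201.54
After 7 (month_end (apply 2% monthly interest)): balance=$1735.57 total_interest=$235.57
After 8 (month_end (apply 2% monthly interest)): balance=$1770.28 total_interest=$270.28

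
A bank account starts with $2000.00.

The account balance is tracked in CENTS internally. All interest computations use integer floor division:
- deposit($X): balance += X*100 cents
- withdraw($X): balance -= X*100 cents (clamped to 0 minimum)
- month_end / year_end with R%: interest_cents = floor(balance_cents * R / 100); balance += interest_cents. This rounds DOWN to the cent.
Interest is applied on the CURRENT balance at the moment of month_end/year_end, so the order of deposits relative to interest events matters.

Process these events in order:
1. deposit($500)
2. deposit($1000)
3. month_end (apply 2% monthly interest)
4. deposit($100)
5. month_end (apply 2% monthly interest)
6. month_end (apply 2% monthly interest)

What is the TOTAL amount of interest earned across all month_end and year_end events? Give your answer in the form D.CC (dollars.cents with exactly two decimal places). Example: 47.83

After 1 (deposit($500)): balance=$2500.00 total_interest=$0.00
After 2 (deposit($1000)): balance=$3500.00 total_interest=$0.00
After 3 (month_end (apply 2% monthly interest)): balance=$3570.00 total_interest=$70.00
After 4 (deposit($100)): balance=$3670.00 total_interest=$70.00
After 5 (month_end (apply 2% monthly interest)): balance=$3743.40 total_interest=$143.40
After 6 (month_end (apply 2% monthly interest)): balance=$3818.26 total_interest=$218.26

Answer: 218.26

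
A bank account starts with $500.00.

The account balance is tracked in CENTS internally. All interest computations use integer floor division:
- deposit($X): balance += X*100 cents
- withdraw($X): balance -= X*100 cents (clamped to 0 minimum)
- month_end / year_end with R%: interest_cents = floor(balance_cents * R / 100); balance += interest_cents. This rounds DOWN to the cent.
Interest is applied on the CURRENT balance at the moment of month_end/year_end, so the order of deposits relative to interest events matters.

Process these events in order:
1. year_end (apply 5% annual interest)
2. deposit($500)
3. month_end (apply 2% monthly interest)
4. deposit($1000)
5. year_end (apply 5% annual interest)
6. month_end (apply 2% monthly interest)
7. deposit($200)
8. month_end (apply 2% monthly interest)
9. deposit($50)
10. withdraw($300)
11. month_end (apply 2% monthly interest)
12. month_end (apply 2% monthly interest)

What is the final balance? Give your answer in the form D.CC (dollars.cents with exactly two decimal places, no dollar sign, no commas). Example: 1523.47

Answer: 2276.94

Derivation:
After 1 (year_end (apply 5% annual interest)): balance=$525.00 total_interest=$25.00
After 2 (deposit($500)): balance=$1025.00 total_interest=$25.00
After 3 (month_end (apply 2% monthly interest)): balance=$1045.50 total_interest=$45.50
After 4 (deposit($1000)): balance=$2045.50 total_interest=$45.50
After 5 (year_end (apply 5% annual interest)): balance=$2147.77 total_interest=$147.77
After 6 (month_end (apply 2% monthly interest)): balance=$2190.72 total_interest=$190.72
After 7 (deposit($200)): balance=$2390.72 total_interest=$190.72
After 8 (month_end (apply 2% monthly interest)): balance=$2438.53 total_interest=$238.53
After 9 (deposit($50)): balance=$2488.53 total_interest=$238.53
After 10 (withdraw($300)): balance=$2188.53 total_interest=$238.53
After 11 (month_end (apply 2% monthly interest)): balance=$2232.30 total_interest=$282.30
After 12 (month_end (apply 2% monthly interest)): balance=$2276.94 total_interest=$326.94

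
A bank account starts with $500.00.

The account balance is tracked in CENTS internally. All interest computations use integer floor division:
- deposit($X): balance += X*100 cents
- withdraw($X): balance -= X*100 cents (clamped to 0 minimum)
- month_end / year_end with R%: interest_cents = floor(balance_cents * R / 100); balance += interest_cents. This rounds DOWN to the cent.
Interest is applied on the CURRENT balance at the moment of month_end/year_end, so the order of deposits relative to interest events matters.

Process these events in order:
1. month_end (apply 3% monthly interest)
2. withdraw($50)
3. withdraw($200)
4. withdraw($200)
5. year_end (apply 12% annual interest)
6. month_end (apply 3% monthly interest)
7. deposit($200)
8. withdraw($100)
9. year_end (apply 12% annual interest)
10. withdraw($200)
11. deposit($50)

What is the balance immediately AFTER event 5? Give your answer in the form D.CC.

After 1 (month_end (apply 3% monthly interest)): balance=$515.00 total_interest=$15.00
After 2 (withdraw($50)): balance=$465.00 total_interest=$15.00
After 3 (withdraw($200)): balance=$265.00 total_interest=$15.00
After 4 (withdraw($200)): balance=$65.00 total_interest=$15.00
After 5 (year_end (apply 12% annual interest)): balance=$72.80 total_interest=$22.80

Answer: 72.80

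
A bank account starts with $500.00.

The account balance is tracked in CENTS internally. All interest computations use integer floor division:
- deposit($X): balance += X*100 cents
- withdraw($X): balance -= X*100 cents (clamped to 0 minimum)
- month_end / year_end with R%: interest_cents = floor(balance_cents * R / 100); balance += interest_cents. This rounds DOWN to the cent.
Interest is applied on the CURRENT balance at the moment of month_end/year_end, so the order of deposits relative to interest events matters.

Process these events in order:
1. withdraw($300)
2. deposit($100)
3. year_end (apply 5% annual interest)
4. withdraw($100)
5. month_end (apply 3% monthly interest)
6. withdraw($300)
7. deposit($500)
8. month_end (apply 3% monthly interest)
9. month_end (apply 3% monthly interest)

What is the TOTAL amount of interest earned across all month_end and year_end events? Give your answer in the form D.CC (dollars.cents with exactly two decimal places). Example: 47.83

After 1 (withdraw($300)): balance=$200.00 total_interest=$0.00
After 2 (deposit($100)): balance=$300.00 total_interest=$0.00
After 3 (year_end (apply 5% annual interest)): balance=$315.00 total_interest=$15.00
After 4 (withdraw($100)): balance=$215.00 total_interest=$15.00
After 5 (month_end (apply 3% monthly interest)): balance=$221.45 total_interest=$21.45
After 6 (withdraw($300)): balance=$0.00 total_interest=$21.45
After 7 (deposit($500)): balance=$500.00 total_interest=$21.45
After 8 (month_end (apply 3% monthly interest)): balance=$515.00 total_interest=$36.45
After 9 (month_end (apply 3% monthly interest)): balance=$530.45 total_interest=$51.90

Answer: 51.90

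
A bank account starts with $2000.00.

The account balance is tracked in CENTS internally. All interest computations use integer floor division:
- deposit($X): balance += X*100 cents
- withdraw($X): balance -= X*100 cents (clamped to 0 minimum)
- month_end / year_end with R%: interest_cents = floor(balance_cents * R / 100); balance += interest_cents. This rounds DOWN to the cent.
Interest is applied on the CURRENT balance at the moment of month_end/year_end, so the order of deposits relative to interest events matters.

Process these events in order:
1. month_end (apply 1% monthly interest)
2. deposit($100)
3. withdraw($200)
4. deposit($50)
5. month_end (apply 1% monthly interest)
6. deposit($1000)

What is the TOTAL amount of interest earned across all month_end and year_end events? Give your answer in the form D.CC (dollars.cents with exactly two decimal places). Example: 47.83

After 1 (month_end (apply 1% monthly interest)): balance=$2020.00 total_interest=$20.00
After 2 (deposit($100)): balance=$2120.00 total_interest=$20.00
After 3 (withdraw($200)): balance=$1920.00 total_interest=$20.00
After 4 (deposit($50)): balance=$1970.00 total_interest=$20.00
After 5 (month_end (apply 1% monthly interest)): balance=$1989.70 total_interest=$39.70
After 6 (deposit($1000)): balance=$2989.70 total_interest=$39.70

Answer: 39.70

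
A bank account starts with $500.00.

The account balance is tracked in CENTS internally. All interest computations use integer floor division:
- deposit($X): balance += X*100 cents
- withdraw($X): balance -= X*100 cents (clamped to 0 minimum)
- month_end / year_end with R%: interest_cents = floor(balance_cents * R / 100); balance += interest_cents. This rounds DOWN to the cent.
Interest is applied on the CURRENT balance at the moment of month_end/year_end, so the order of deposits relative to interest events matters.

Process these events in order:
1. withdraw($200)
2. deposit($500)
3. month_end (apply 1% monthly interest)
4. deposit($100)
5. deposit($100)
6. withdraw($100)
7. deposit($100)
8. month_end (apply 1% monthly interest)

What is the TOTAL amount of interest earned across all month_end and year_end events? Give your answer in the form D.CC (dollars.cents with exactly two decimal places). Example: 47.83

Answer: 18.08

Derivation:
After 1 (withdraw($200)): balance=$300.00 total_interest=$0.00
After 2 (deposit($500)): balance=$800.00 total_interest=$0.00
After 3 (month_end (apply 1% monthly interest)): balance=$808.00 total_interest=$8.00
After 4 (deposit($100)): balance=$908.00 total_interest=$8.00
After 5 (deposit($100)): balance=$1008.00 total_interest=$8.00
After 6 (withdraw($100)): balance=$908.00 total_interest=$8.00
After 7 (deposit($100)): balance=$1008.00 total_interest=$8.00
After 8 (month_end (apply 1% monthly interest)): balance=$1018.08 total_interest=$18.08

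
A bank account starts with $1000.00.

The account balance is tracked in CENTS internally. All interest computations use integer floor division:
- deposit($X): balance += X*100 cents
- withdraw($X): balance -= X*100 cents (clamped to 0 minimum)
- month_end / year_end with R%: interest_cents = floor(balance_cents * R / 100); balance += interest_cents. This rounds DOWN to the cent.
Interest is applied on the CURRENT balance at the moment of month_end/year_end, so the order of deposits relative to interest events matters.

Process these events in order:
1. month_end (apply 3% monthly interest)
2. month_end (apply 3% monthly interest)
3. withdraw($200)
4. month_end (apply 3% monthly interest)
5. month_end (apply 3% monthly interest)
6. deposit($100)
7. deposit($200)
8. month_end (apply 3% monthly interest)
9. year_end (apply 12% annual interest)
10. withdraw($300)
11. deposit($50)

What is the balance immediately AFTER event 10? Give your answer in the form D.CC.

After 1 (month_end (apply 3% monthly interest)): balance=$1030.00 total_interest=$30.00
After 2 (month_end (apply 3% monthly interest)): balance=$1060.90 total_interest=$60.90
After 3 (withdraw($200)): balance=$860.90 total_interest=$60.90
After 4 (month_end (apply 3% monthly interest)): balance=$886.72 total_interest=$86.72
After 5 (month_end (apply 3% monthly interest)): balance=$913.32 total_interest=$113.32
After 6 (deposit($100)): balance=$1013.32 total_interest=$113.32
After 7 (deposit($200)): balance=$1213.32 total_interest=$113.32
After 8 (month_end (apply 3% monthly interest)): balance=$1249.71 total_interest=$149.71
After 9 (year_end (apply 12% annual interest)): balance=$1399.67 total_interest=$299.67
After 10 (withdraw($300)): balance=$1099.67 total_interest=$299.67

Answer: 1099.67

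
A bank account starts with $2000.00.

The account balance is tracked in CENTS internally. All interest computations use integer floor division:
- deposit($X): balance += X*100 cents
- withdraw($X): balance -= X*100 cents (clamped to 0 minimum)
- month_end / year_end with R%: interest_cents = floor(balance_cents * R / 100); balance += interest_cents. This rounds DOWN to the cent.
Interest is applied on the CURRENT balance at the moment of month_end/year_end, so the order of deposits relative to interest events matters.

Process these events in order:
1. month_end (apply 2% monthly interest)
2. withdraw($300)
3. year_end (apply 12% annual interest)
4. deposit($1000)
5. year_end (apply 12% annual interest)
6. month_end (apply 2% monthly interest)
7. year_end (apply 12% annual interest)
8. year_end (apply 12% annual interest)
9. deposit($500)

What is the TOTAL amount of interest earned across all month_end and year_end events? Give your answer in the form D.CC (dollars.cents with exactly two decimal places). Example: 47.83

Answer: 1525.69

Derivation:
After 1 (month_end (apply 2% monthly interest)): balance=$2040.00 total_interest=$40.00
After 2 (withdraw($300)): balance=$1740.00 total_interest=$40.00
After 3 (year_end (apply 12% annual interest)): balance=$1948.80 total_interest=$248.80
After 4 (deposit($1000)): balance=$2948.80 total_interest=$248.80
After 5 (year_end (apply 12% annual interest)): balance=$3302.65 total_interest=$602.65
After 6 (month_end (apply 2% monthly interest)): balance=$3368.70 total_interest=$668.70
After 7 (year_end (apply 12% annual interest)): balance=$3772.94 total_interest=$1072.94
After 8 (year_end (apply 12% annual interest)): balance=$4225.69 total_interest=$1525.69
After 9 (deposit($500)): balance=$4725.69 total_interest=$1525.69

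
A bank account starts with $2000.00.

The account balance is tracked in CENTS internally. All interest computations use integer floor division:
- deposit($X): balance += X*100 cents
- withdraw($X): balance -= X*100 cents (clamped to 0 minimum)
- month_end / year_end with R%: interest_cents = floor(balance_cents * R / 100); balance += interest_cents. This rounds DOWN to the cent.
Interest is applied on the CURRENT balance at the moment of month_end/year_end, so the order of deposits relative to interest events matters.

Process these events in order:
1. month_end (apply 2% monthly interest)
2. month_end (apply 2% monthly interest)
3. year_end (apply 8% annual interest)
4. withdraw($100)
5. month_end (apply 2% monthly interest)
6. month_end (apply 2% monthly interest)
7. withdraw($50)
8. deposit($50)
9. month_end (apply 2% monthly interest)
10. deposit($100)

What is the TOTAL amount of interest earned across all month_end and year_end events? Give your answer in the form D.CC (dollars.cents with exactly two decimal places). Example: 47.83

After 1 (month_end (apply 2% monthly interest)): balance=$2040.00 total_interest=$40.00
After 2 (month_end (apply 2% monthly interest)): balance=$2080.80 total_interest=$80.80
After 3 (year_end (apply 8% annual interest)): balance=$2247.26 total_interest=$247.26
After 4 (withdraw($100)): balance=$2147.26 total_interest=$247.26
After 5 (month_end (apply 2% monthly interest)): balance=$2190.20 total_interest=$290.20
After 6 (month_end (apply 2% monthly interest)): balance=$2234.00 total_interest=$334.00
After 7 (withdraw($50)): balance=$2184.00 total_interest=$334.00
After 8 (deposit($50)): balance=$2234.00 total_interest=$334.00
After 9 (month_end (apply 2% monthly interest)): balance=$2278.68 total_interest=$378.68
After 10 (deposit($100)): balance=$2378.68 total_interest=$378.68

Answer: 378.68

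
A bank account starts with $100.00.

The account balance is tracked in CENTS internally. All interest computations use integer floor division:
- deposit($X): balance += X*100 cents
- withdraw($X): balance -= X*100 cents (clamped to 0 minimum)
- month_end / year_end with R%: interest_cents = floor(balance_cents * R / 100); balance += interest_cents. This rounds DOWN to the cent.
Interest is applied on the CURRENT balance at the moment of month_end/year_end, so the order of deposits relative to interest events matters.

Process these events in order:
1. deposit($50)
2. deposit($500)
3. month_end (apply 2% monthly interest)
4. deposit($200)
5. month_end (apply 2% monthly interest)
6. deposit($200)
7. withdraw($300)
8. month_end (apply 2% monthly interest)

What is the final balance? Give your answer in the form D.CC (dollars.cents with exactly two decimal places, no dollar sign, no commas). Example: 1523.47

Answer: 795.86

Derivation:
After 1 (deposit($50)): balance=$150.00 total_interest=$0.00
After 2 (deposit($500)): balance=$650.00 total_interest=$0.00
After 3 (month_end (apply 2% monthly interest)): balance=$663.00 total_interest=$13.00
After 4 (deposit($200)): balance=$863.00 total_interest=$13.00
After 5 (month_end (apply 2% monthly interest)): balance=$880.26 total_interest=$30.26
After 6 (deposit($200)): balance=$1080.26 total_interest=$30.26
After 7 (withdraw($300)): balance=$780.26 total_interest=$30.26
After 8 (month_end (apply 2% monthly interest)): balance=$795.86 total_interest=$45.86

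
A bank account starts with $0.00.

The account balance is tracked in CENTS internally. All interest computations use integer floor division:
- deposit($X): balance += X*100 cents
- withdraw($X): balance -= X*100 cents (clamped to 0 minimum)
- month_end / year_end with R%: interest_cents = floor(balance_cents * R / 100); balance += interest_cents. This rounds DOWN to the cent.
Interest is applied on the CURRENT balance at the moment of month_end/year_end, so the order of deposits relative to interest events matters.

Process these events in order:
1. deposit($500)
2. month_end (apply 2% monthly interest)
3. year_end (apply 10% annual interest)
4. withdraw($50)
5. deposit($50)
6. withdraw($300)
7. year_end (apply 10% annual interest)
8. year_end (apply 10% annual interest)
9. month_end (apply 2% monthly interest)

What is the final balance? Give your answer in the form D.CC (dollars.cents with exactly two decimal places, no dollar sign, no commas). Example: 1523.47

After 1 (deposit($500)): balance=$500.00 total_interest=$0.00
After 2 (month_end (apply 2% monthly interest)): balance=$510.00 total_interest=$10.00
After 3 (year_end (apply 10% annual interest)): balance=$561.00 total_interest=$61.00
After 4 (withdraw($50)): balance=$511.00 total_interest=$61.00
After 5 (deposit($50)): balance=$561.00 total_interest=$61.00
After 6 (withdraw($300)): balance=$261.00 total_interest=$61.00
After 7 (year_end (apply 10% annual interest)): balance=$287.10 total_interest=$87.10
After 8 (year_end (apply 10% annual interest)): balance=$315.81 total_interest=$115.81
After 9 (month_end (apply 2% monthly interest)): balance=$322.12 total_interest=$122.12

Answer: 322.12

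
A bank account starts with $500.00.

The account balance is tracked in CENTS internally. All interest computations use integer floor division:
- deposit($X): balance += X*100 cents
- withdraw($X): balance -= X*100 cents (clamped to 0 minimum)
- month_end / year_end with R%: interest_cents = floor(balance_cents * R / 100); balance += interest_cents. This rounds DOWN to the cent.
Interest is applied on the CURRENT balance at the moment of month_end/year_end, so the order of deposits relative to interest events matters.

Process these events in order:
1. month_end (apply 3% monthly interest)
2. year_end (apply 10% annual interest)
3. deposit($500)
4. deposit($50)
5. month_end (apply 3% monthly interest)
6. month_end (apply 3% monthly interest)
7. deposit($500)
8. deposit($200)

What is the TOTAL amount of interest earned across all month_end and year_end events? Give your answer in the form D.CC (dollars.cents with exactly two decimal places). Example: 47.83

After 1 (month_end (apply 3% monthly interest)): balance=$515.00 total_interest=$15.00
After 2 (year_end (apply 10% annual interest)): balance=$566.50 total_interest=$66.50
After 3 (deposit($500)): balance=$1066.50 total_interest=$66.50
After 4 (deposit($50)): balance=$1116.50 total_interest=$66.50
After 5 (month_end (apply 3% monthly interest)): balance=$1149.99 total_interest=$99.99
After 6 (month_end (apply 3% monthly interest)): balance=$1184.48 total_interest=$134.48
After 7 (deposit($500)): balance=$1684.48 total_interest=$134.48
After 8 (deposit($200)): balance=$1884.48 total_interest=$134.48

Answer: 134.48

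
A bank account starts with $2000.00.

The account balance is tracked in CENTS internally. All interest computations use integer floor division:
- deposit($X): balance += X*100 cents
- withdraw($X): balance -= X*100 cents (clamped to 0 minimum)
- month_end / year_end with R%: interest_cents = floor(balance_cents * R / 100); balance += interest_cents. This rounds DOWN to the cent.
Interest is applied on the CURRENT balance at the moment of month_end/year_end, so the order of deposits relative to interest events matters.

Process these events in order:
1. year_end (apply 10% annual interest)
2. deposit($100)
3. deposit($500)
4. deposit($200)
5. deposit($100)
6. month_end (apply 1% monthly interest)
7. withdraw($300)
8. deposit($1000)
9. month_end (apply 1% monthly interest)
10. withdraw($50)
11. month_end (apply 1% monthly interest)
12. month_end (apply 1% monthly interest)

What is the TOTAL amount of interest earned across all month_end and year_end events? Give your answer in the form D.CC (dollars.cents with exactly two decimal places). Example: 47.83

Answer: 346.07

Derivation:
After 1 (year_end (apply 10% annual interest)): balance=$2200.00 total_interest=$200.00
After 2 (deposit($100)): balance=$2300.00 total_interest=$200.00
After 3 (deposit($500)): balance=$2800.00 total_interest=$200.00
After 4 (deposit($200)): balance=$3000.00 total_interest=$200.00
After 5 (deposit($100)): balance=$3100.00 total_interest=$200.00
After 6 (month_end (apply 1% monthly interest)): balance=$3131.00 total_interest=$231.00
After 7 (withdraw($300)): balance=$2831.00 total_interest=$231.00
After 8 (deposit($1000)): balance=$3831.00 total_interest=$231.00
After 9 (month_end (apply 1% monthly interest)): balance=$3869.31 total_interest=$269.31
After 10 (withdraw($50)): balance=$3819.31 total_interest=$269.31
After 11 (month_end (apply 1% monthly interest)): balance=$3857.50 total_interest=$307.50
After 12 (month_end (apply 1% monthly interest)): balance=$3896.07 total_interest=$346.07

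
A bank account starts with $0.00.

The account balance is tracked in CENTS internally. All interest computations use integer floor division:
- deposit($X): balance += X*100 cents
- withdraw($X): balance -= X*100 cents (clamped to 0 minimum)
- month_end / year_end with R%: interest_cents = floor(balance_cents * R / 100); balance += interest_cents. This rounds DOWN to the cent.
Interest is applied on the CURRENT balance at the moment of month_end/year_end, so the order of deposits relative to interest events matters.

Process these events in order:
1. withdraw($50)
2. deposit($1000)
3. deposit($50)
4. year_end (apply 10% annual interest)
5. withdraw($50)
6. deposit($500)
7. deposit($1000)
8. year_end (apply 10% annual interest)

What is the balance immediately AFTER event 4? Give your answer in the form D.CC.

After 1 (withdraw($50)): balance=$0.00 total_interest=$0.00
After 2 (deposit($1000)): balance=$1000.00 total_interest=$0.00
After 3 (deposit($50)): balance=$1050.00 total_interest=$0.00
After 4 (year_end (apply 10% annual interest)): balance=$1155.00 total_interest=$105.00

Answer: 1155.00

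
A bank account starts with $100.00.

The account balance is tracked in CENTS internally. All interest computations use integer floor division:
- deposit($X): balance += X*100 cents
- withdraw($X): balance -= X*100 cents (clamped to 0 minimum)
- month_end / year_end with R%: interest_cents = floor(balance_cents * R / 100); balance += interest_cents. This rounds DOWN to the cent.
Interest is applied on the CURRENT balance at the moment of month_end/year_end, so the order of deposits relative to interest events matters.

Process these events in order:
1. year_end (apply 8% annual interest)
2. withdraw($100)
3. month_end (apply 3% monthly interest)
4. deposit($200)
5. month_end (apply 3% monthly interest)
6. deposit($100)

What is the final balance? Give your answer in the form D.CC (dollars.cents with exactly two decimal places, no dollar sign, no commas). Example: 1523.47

Answer: 314.48

Derivation:
After 1 (year_end (apply 8% annual interest)): balance=$108.00 total_interest=$8.00
After 2 (withdraw($100)): balance=$8.00 total_interest=$8.00
After 3 (month_end (apply 3% monthly interest)): balance=$8.24 total_interest=$8.24
After 4 (deposit($200)): balance=$208.24 total_interest=$8.24
After 5 (month_end (apply 3% monthly interest)): balance=$214.48 total_interest=$14.48
After 6 (deposit($100)): balance=$314.48 total_interest=$14.48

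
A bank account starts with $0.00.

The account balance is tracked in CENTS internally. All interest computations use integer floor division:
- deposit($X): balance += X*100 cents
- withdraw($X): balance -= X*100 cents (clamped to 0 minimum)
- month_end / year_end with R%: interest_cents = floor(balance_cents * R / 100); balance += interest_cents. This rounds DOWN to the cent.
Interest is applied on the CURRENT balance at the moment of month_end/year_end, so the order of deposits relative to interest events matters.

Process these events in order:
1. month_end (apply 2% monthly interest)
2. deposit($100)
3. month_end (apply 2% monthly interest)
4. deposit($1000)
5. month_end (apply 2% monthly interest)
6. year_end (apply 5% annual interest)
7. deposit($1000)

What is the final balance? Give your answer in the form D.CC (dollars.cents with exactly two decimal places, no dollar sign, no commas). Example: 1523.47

After 1 (month_end (apply 2% monthly interest)): balance=$0.00 total_interest=$0.00
After 2 (deposit($100)): balance=$100.00 total_interest=$0.00
After 3 (month_end (apply 2% monthly interest)): balance=$102.00 total_interest=$2.00
After 4 (deposit($1000)): balance=$1102.00 total_interest=$2.00
After 5 (month_end (apply 2% monthly interest)): balance=$1124.04 total_interest=$24.04
After 6 (year_end (apply 5% annual interest)): balance=$1180.24 total_interest=$80.24
After 7 (deposit($1000)): balance=$2180.24 total_interest=$80.24

Answer: 2180.24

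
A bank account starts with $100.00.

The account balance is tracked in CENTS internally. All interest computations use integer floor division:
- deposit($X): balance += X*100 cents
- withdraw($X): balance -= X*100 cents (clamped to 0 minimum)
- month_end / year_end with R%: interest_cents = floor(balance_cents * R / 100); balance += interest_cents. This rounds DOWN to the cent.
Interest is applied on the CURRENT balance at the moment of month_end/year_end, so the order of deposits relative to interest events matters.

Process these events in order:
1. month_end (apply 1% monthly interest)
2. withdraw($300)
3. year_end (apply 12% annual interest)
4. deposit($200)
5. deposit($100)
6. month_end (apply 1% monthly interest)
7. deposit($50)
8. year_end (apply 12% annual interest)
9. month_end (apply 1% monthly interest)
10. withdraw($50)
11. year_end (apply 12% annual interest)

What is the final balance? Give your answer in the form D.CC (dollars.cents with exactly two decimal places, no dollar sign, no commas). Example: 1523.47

After 1 (month_end (apply 1% monthly interest)): balance=$101.00 total_interest=$1.00
After 2 (withdraw($300)): balance=$0.00 total_interest=$1.00
After 3 (year_end (apply 12% annual interest)): balance=$0.00 total_interest=$1.00
After 4 (deposit($200)): balance=$200.00 total_interest=$1.00
After 5 (deposit($100)): balance=$300.00 total_interest=$1.00
After 6 (month_end (apply 1% monthly interest)): balance=$303.00 total_interest=$4.00
After 7 (deposit($50)): balance=$353.00 total_interest=$4.00
After 8 (year_end (apply 12% annual interest)): balance=$395.36 total_interest=$46.36
After 9 (month_end (apply 1% monthly interest)): balance=$399.31 total_interest=$50.31
After 10 (withdraw($50)): balance=$349.31 total_interest=$50.31
After 11 (year_end (apply 12% annual interest)): balance=$391.22 total_interest=$92.22

Answer: 391.22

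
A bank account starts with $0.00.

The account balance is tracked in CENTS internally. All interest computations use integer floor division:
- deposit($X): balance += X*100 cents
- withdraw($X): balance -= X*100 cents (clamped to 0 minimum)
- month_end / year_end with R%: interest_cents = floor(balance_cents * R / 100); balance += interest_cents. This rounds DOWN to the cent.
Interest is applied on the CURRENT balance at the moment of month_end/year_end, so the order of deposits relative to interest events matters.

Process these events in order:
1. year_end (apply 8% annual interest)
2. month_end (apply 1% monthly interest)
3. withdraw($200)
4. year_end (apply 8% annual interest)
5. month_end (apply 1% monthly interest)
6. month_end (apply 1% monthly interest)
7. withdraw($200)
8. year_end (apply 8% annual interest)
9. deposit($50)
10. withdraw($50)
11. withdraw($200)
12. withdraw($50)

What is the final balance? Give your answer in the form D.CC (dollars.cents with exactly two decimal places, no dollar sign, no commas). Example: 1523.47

Answer: 0.00

Derivation:
After 1 (year_end (apply 8% annual interest)): balance=$0.00 total_interest=$0.00
After 2 (month_end (apply 1% monthly interest)): balance=$0.00 total_interest=$0.00
After 3 (withdraw($200)): balance=$0.00 total_interest=$0.00
After 4 (year_end (apply 8% annual interest)): balance=$0.00 total_interest=$0.00
After 5 (month_end (apply 1% monthly interest)): balance=$0.00 total_interest=$0.00
After 6 (month_end (apply 1% monthly interest)): balance=$0.00 total_interest=$0.00
After 7 (withdraw($200)): balance=$0.00 total_interest=$0.00
After 8 (year_end (apply 8% annual interest)): balance=$0.00 total_interest=$0.00
After 9 (deposit($50)): balance=$50.00 total_interest=$0.00
After 10 (withdraw($50)): balance=$0.00 total_interest=$0.00
After 11 (withdraw($200)): balance=$0.00 total_interest=$0.00
After 12 (withdraw($50)): balance=$0.00 total_interest=$0.00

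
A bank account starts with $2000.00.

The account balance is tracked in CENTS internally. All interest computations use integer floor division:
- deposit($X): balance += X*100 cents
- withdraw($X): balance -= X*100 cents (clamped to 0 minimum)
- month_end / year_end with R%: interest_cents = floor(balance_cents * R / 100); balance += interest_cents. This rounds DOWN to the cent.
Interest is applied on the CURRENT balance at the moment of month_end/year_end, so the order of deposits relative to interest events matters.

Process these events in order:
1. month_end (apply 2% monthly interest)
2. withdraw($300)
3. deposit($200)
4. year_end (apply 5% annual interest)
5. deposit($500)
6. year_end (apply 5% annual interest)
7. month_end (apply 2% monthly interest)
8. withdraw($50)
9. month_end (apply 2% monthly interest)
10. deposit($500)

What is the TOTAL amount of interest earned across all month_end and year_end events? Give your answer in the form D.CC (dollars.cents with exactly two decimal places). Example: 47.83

Answer: 370.46

Derivation:
After 1 (month_end (apply 2% monthly interest)): balance=$2040.00 total_interest=$40.00
After 2 (withdraw($300)): balance=$1740.00 total_interest=$40.00
After 3 (deposit($200)): balance=$1940.00 total_interest=$40.00
After 4 (year_end (apply 5% annual interest)): balance=$2037.00 total_interest=$137.00
After 5 (deposit($500)): balance=$2537.00 total_interest=$137.00
After 6 (year_end (apply 5% annual interest)): balance=$2663.85 total_interest=$263.85
After 7 (month_end (apply 2% monthly interest)): balance=$2717.12 total_interest=$317.12
After 8 (withdraw($50)): balance=$2667.12 total_interest=$317.12
After 9 (month_end (apply 2% monthly interest)): balance=$2720.46 total_interest=$370.46
After 10 (deposit($500)): balance=$3220.46 total_interest=$370.46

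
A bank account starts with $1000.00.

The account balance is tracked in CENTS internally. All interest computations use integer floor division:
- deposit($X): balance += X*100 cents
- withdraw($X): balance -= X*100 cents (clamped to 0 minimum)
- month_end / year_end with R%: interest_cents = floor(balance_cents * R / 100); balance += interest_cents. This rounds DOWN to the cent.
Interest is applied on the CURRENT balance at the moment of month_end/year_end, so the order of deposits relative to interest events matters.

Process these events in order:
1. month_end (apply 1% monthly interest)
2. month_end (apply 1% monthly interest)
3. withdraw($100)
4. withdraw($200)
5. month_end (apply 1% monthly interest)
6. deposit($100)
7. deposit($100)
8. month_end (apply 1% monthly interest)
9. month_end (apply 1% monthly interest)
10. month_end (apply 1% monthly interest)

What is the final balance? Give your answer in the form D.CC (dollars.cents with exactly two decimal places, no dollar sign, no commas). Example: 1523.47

Answer: 955.38

Derivation:
After 1 (month_end (apply 1% monthly interest)): balance=$1010.00 total_interest=$10.00
After 2 (month_end (apply 1% monthly interest)): balance=$1020.10 total_interest=$20.10
After 3 (withdraw($100)): balance=$920.10 total_interest=$20.10
After 4 (withdraw($200)): balance=$720.10 total_interest=$20.10
After 5 (month_end (apply 1% monthly interest)): balance=$727.30 total_interest=$27.30
After 6 (deposit($100)): balance=$827.30 total_interest=$27.30
After 7 (deposit($100)): balance=$927.30 total_interest=$27.30
After 8 (month_end (apply 1% monthly interest)): balance=$936.57 total_interest=$36.57
After 9 (month_end (apply 1% monthly interest)): balance=$945.93 total_interest=$45.93
After 10 (month_end (apply 1% monthly interest)): balance=$955.38 total_interest=$55.38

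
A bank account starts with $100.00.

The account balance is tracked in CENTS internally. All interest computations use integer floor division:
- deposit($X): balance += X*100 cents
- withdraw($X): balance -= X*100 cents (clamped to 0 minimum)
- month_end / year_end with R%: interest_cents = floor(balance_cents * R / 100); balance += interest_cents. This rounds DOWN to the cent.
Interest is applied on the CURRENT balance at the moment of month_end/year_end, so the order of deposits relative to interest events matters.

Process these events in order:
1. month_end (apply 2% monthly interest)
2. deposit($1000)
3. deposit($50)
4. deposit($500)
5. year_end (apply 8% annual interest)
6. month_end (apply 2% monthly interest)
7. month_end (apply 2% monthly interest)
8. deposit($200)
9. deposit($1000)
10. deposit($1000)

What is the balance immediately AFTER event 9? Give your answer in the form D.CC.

After 1 (month_end (apply 2% monthly interest)): balance=$102.00 total_interest=$2.00
After 2 (deposit($1000)): balance=$1102.00 total_interest=$2.00
After 3 (deposit($50)): balance=$1152.00 total_interest=$2.00
After 4 (deposit($500)): balance=$1652.00 total_interest=$2.00
After 5 (year_end (apply 8% annual interest)): balance=$1784.16 total_interest=$134.16
After 6 (month_end (apply 2% monthly interest)): balance=$1819.84 total_interest=$169.84
After 7 (month_end (apply 2% monthly interest)): balance=$1856.23 total_interest=$206.23
After 8 (deposit($200)): balance=$2056.23 total_interest=$206.23
After 9 (deposit($1000)): balance=$3056.23 total_interest=$206.23

Answer: 3056.23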